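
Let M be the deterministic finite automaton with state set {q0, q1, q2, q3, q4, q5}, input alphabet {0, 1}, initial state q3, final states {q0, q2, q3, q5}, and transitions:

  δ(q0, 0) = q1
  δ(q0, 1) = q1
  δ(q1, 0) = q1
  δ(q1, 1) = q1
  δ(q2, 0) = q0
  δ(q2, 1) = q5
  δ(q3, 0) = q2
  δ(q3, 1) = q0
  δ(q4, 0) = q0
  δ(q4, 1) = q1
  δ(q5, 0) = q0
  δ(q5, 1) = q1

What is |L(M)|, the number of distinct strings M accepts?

The useful subgraph on states {q0, q2, q3, q5} is acyclic, so L(M) is finite; the longest accepting path visits 4 useful states, giving maximum string length 3.
Counting accepting paths from q3 by length: 1 of length 0, 2 of length 1, 2 of length 2, 1 of length 3. Total 6.

6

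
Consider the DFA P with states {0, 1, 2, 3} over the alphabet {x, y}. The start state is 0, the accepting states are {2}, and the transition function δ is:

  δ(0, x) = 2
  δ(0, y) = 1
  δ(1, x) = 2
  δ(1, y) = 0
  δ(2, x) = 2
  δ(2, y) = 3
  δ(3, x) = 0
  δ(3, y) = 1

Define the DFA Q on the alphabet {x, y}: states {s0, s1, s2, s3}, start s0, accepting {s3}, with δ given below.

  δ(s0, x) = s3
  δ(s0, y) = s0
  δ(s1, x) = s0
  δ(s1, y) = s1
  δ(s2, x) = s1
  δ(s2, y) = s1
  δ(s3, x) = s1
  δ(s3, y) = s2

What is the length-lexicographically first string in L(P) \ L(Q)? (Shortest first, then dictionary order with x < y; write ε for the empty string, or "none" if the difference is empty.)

xx

The string xx is accepted by P but not by Q.
No shorter string lies in the difference, and xx is the lexicographically first length-2 string in L(P) \ L(Q).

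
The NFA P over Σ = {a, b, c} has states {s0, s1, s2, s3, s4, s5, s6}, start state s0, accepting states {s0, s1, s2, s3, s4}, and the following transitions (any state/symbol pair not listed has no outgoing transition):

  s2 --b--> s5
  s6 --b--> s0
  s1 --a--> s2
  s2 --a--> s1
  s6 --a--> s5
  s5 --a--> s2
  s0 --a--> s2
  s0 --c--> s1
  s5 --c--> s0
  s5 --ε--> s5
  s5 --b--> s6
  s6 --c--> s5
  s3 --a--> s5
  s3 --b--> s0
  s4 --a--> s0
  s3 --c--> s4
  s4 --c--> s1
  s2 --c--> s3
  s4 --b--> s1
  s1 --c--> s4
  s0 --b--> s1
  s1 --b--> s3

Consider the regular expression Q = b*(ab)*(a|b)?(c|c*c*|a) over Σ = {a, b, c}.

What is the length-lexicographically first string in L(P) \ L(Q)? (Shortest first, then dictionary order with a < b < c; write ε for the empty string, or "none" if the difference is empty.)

ca

The string ca is accepted by P but not by Q.
No shorter string lies in the difference, and ca is the lexicographically first length-2 string in L(P) \ L(Q).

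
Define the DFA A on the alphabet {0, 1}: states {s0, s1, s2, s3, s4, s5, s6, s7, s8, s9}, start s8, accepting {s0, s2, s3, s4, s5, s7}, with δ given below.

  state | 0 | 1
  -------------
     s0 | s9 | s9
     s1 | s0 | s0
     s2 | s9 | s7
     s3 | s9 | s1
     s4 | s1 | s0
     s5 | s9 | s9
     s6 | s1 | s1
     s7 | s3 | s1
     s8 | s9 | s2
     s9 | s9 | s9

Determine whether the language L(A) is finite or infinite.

The useful states (reachable from s8 and able to reach an accepting state) are {s0, s1, s2, s3, s7, s8}.
Restricted to these states the transition graph has no cycle, so every accepting path has bounded length and L is finite.

finite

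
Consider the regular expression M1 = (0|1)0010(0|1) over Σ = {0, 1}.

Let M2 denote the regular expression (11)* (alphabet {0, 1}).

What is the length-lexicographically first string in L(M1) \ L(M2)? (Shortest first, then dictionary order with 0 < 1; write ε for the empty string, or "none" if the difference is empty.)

000100

The string 000100 is accepted by M1 but not by M2.
No shorter string lies in the difference, and 000100 is the lexicographically first length-6 string in L(M1) \ L(M2).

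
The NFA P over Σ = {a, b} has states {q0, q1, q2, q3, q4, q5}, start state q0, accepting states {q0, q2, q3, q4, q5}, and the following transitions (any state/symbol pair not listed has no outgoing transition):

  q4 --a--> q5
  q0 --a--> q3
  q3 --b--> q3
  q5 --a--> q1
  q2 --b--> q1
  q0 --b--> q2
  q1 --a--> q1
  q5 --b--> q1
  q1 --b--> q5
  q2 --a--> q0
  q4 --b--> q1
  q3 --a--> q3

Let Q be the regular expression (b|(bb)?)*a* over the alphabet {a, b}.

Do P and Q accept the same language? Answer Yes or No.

The string ab is accepted by P but rejected by Q.
So L(P) ≠ L(Q).

No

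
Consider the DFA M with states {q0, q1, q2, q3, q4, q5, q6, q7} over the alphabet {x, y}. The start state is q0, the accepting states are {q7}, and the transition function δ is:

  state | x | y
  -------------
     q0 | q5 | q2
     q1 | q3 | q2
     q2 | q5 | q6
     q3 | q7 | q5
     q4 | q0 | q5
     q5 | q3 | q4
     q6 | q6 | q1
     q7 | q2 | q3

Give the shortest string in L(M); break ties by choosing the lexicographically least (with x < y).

A breadth-first search from q0 reaches an accepting state first via the path q0 → q5 → q3 → q7 on input xxx.
No string of length < 3 is accepted (BFS exhausts all shorter strings without reaching an accepting state), and xxx is the lexicographically least accepting string of length 3.

xxx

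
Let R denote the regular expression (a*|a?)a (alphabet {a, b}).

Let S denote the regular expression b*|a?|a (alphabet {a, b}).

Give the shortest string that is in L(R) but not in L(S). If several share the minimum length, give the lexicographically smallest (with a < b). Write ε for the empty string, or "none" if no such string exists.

The string aa is accepted by R but not by S.
No shorter string lies in the difference, and aa is the lexicographically first length-2 string in L(R) \ L(S).

aa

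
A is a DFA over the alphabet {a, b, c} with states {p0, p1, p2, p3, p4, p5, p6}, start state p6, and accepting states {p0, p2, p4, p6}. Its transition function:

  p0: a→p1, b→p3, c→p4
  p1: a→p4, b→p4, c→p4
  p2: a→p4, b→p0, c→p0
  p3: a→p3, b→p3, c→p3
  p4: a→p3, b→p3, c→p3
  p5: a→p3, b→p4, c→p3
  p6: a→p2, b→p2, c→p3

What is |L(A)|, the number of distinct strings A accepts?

25

The useful subgraph on states {p0, p1, p2, p4, p6} is acyclic, so L(A) is finite; the longest accepting path visits 5 useful states, giving maximum string length 4.
Counting accepting paths from p6 by length: 1 of length 0, 2 of length 1, 6 of length 2, 4 of length 3, 12 of length 4. Total 25.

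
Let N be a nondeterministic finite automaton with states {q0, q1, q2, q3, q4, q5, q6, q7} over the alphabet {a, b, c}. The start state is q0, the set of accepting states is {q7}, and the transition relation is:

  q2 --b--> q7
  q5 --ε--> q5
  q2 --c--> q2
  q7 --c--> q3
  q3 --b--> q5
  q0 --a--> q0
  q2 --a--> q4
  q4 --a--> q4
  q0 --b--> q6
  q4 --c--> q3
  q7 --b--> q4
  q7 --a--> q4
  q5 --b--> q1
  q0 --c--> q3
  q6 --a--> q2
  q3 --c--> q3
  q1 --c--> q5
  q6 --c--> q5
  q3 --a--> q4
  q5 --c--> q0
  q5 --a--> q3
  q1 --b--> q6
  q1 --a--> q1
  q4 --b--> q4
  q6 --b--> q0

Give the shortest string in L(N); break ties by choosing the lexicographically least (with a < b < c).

bab

A breadth-first search from q0 reaches an accepting state first via the path q0 → q6 → q2 → q7 on input bab.
No string of length < 3 is accepted (BFS exhausts all shorter strings without reaching an accepting state), and bab is the lexicographically least accepting string of length 3.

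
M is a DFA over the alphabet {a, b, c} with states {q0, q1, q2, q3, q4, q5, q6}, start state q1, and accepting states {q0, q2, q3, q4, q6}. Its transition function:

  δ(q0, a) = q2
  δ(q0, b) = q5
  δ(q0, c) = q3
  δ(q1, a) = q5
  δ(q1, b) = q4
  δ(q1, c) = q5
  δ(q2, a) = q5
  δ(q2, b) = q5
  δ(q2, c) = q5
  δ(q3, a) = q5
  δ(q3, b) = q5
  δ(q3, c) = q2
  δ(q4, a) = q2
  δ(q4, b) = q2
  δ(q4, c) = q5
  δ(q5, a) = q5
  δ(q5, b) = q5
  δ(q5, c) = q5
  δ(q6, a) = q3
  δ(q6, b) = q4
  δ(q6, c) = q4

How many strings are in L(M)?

The useful subgraph on states {q1, q2, q4} is acyclic, so L(M) is finite; the longest accepting path visits 3 useful states, giving maximum string length 2.
Counting accepting paths from q1 by length: 1 of length 1, 2 of length 2. Total 3.

3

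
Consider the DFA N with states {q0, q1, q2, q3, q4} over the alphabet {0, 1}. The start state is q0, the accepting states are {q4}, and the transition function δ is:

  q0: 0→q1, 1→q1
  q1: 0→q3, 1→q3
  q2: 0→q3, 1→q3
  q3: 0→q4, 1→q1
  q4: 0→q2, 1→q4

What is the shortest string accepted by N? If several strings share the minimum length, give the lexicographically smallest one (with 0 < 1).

A breadth-first search from q0 reaches an accepting state first via the path q0 → q1 → q3 → q4 on input 000.
No string of length < 3 is accepted (BFS exhausts all shorter strings without reaching an accepting state), and 000 is the lexicographically least accepting string of length 3.

000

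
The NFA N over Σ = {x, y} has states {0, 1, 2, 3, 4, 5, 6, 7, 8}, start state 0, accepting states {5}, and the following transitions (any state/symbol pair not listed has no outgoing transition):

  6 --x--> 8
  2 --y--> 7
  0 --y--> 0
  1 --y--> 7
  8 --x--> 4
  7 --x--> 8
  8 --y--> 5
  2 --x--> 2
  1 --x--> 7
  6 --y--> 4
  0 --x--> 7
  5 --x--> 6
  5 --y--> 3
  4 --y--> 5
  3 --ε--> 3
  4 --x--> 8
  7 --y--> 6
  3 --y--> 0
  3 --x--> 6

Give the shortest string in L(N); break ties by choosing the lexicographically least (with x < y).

xxy

A breadth-first search from 0 reaches an accepting state first via the path 0 → 7 → 8 → 5 on input xxy.
No string of length < 3 is accepted (BFS exhausts all shorter strings without reaching an accepting state), and xxy is the lexicographically least accepting string of length 3.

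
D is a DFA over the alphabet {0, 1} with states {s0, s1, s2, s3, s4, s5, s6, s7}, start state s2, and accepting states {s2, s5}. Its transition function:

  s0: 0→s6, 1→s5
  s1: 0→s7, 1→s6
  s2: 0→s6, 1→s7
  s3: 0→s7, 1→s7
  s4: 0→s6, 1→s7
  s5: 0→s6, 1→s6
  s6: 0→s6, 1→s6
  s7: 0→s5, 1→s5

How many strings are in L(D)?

The useful subgraph on states {s2, s5, s7} is acyclic, so L(D) is finite; the longest accepting path visits 3 useful states, giving maximum string length 2.
Counting accepting paths from s2 by length: 1 of length 0, 2 of length 2. Total 3.

3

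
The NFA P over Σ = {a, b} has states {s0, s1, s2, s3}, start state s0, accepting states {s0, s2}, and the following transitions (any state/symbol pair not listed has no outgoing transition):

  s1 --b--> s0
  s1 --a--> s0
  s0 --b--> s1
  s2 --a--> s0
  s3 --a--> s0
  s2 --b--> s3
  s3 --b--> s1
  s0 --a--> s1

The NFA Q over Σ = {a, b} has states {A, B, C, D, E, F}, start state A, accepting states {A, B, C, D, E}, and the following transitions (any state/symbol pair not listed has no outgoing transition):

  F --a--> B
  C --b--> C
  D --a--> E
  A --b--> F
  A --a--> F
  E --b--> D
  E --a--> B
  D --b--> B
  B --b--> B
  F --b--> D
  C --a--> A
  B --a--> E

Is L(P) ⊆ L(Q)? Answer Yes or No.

Yes

Exploring the product automaton P × Q from the start pair (s0, A), following both machines on each input symbol, reaches 8 state pairs: (s0, A), (s1, F), (s0, B), (s0, D), (s1, E), (s1, B), (s0, E), (s1, D).
P accepts in {s0, s2} and Q accepts in {A, B, C, D, E}. The reachable pairs whose P-component is accepting are (s0, A), (s0, B), (s0, D), (s0, E); in each of them the Q-component is accepting too, so the product for L(P) \ L(Q) (P-component accepting, Q-component rejecting) has no reachable accepting pair and the difference is empty.
Hence every string in L(P) is also in L(Q).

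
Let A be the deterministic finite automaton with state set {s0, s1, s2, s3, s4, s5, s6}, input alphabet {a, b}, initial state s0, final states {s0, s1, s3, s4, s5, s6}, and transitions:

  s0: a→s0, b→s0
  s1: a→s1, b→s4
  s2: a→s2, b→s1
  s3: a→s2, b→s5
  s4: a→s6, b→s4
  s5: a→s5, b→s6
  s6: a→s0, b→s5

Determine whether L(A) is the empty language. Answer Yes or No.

No

The empty string ε is accepted: the run s0 ends in the accepting state s0.
Since at least one string is accepted, L(A) is not empty.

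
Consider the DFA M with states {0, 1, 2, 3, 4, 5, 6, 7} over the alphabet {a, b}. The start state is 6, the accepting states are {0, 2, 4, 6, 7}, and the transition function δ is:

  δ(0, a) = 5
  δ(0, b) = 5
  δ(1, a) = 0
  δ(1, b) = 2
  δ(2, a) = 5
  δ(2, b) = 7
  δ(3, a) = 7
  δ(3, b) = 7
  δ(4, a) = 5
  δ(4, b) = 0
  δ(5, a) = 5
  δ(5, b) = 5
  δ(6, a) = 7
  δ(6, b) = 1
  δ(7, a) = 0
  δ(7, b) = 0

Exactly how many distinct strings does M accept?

The useful subgraph on states {0, 1, 2, 6, 7} is acyclic, so L(M) is finite; the longest accepting path visits 5 useful states, giving maximum string length 4.
Counting accepting paths from 6 by length: 1 of length 0, 1 of length 1, 4 of length 2, 1 of length 3, 2 of length 4. Total 9.

9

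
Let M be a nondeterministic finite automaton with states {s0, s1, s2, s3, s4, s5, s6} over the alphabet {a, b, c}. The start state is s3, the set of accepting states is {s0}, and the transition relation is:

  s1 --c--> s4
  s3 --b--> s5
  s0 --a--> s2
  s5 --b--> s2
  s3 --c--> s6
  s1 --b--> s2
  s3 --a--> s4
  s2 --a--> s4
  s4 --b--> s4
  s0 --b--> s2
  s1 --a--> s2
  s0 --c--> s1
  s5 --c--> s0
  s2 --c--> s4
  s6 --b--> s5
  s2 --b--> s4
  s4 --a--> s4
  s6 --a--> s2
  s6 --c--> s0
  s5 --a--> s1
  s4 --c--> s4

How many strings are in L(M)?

3

The useful subgraph on states {s0, s3, s5, s6} is acyclic, so L(M) is finite; the longest accepting path visits 4 useful states, giving maximum string length 3.
Counting accepting paths from s3 by length: 2 of length 2, 1 of length 3. Total 3.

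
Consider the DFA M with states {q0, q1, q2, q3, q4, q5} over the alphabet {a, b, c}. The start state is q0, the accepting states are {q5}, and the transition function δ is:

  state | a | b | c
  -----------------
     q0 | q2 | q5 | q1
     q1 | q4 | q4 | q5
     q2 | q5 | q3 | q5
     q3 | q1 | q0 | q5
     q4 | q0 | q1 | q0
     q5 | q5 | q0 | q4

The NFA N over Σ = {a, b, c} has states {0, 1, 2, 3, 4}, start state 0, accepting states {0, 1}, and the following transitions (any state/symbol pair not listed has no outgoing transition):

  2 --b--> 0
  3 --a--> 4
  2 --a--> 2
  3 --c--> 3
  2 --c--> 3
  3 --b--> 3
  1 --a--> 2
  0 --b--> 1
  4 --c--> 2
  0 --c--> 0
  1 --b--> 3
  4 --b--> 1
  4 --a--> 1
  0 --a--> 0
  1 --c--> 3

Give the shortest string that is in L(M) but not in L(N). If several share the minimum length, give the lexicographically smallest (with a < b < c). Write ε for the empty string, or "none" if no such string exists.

ba

The string ba is accepted by M but not by N.
No shorter string lies in the difference, and ba is the lexicographically first length-2 string in L(M) \ L(N).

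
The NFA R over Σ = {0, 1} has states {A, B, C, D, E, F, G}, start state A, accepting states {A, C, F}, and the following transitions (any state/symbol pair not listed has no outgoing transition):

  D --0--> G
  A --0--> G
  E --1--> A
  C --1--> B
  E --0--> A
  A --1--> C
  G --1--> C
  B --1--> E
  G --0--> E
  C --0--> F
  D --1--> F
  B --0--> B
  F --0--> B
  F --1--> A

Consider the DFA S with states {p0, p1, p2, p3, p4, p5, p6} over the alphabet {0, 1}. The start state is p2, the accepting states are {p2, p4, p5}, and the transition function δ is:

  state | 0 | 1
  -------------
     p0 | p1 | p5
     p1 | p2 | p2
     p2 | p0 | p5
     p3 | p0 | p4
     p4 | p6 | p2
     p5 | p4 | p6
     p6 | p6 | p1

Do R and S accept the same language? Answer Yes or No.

Exploring the product automaton R × S from the start pair (A, p2), following both machines on each input symbol, reaches 6 state pairs: (A, p2), (G, p0), (C, p5), (E, p1), (F, p4), (B, p6).
R accepts in {A, C, F} and S accepts in {p2, p4, p5}. In every reachable pair the two components are either both accepting — (A, p2), (C, p5), (F, p4) — or both non-accepting, so no string is accepted by exactly one of the machines: L(R) \ L(S) and L(S) \ L(R) are both empty.
Hence every string is accepted by R iff it is accepted by S, and the two languages coincide.

Yes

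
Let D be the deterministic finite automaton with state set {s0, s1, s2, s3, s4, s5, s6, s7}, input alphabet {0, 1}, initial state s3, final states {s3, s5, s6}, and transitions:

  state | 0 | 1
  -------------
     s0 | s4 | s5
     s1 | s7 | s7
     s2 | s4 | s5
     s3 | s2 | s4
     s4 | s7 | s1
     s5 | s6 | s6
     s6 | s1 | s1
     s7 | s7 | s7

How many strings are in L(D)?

The useful subgraph on states {s2, s3, s5, s6} is acyclic, so L(D) is finite; the longest accepting path visits 4 useful states, giving maximum string length 3.
Counting accepting paths from s3 by length: 1 of length 0, 1 of length 2, 2 of length 3. Total 4.

4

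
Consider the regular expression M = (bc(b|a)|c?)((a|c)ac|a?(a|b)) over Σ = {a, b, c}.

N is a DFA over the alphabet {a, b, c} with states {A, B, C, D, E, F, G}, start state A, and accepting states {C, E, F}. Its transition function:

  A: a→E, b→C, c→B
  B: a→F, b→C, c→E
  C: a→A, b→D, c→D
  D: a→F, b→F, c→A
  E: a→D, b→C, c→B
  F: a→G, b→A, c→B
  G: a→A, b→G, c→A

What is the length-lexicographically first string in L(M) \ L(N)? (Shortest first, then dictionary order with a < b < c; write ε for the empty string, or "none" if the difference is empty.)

aa

The string aa is accepted by M but not by N.
No shorter string lies in the difference, and aa is the lexicographically first length-2 string in L(M) \ L(N).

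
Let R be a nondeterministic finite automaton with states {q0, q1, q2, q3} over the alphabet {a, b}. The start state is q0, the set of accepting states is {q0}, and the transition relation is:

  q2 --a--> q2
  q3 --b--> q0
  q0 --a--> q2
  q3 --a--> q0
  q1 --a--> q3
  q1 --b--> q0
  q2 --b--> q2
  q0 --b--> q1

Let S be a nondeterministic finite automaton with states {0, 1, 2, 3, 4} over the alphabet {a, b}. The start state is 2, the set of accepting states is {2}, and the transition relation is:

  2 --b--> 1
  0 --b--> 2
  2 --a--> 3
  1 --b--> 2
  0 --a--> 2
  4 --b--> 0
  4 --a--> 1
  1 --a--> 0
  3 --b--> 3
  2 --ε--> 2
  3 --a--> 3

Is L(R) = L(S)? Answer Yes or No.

Exploring the product automaton R × S from the start pair (q0, 2), following both machines on each input symbol, reaches 4 state pairs: (q0, 2), (q2, 3), (q1, 1), (q3, 0).
R accepts in {q0} and S accepts in {2}. In every reachable pair the two components are either both accepting — (q0, 2) — or both non-accepting, so no string is accepted by exactly one of the machines: L(R) \ L(S) and L(S) \ L(R) are both empty.
Hence every string is accepted by R iff it is accepted by S, and the two languages coincide.

Yes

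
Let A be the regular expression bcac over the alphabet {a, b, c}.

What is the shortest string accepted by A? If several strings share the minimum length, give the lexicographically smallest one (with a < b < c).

By inspection of the expression, no string of length less than 4 matches, and bcac is the lexicographically first match of length 4.

bcac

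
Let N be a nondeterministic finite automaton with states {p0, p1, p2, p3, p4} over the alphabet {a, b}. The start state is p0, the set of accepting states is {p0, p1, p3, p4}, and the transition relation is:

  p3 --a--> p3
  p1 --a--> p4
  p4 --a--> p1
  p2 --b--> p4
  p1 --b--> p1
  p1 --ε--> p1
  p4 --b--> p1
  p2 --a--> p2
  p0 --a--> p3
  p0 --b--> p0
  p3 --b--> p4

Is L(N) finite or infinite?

infinite

State p0 is reachable from the start and can reach an accepting state, and it lies on the cycle p0 → p0.
Traversing that cycle any number of times yields accepted strings of unbounded length, so the language is infinite.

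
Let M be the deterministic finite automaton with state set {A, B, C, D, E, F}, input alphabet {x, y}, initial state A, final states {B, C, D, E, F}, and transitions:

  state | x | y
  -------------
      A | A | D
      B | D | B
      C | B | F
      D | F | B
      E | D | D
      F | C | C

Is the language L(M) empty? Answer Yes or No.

The string y is accepted: the run A → D ends in the accepting state D.
Since at least one string is accepted, L(M) is not empty.

No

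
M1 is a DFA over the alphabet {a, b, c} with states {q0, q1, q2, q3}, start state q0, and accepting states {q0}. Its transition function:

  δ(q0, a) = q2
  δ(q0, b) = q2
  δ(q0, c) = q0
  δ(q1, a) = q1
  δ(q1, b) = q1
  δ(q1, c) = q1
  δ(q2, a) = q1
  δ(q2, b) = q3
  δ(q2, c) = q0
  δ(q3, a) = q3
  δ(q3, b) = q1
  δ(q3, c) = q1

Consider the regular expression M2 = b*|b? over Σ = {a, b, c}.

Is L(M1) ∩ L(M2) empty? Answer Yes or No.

The empty string ε is accepted by both M1 and M2.
Hence L(M1) ∩ L(M2) ≠ ∅.

No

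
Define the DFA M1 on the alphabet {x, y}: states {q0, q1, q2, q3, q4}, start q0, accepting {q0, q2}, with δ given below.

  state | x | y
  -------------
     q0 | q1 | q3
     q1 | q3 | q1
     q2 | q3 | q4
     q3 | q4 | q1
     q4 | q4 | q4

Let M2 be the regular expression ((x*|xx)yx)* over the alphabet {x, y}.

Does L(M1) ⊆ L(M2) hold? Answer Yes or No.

Converting the expression M2 to a DFA (subset construction, then merging equivalent states) gives the minimal DFA with states {r0, r1, r2, r3}, start state r0, accepting states {r0} and transitions r0: x→r1, y→r2; r1: x→r1, y→r2; r2: x→r0, y→r3; r3: x→r3, y→r3.
Exploring the product automaton M1 × M2 from the start pair (q0, r0), following both machines on each input symbol, reaches 12 state pairs: (q0, r0), (q1, r1), (q3, r2), (q3, r1), (q1, r2), (q4, r0), (q1, r3), (q4, r1), (q3, r0), (q4, r2), (q3, r3), (q4, r3).
M1 accepts in {q0, q2} and M2 accepts in {r0}. The reachable pairs whose M1-component is accepting are (q0, r0); in each of them the M2-component is accepting too, so the product for L(M1) \ L(M2) (M1-component accepting, M2-component rejecting) has no reachable accepting pair and the difference is empty.
Hence every string in L(M1) is also in L(M2).

Yes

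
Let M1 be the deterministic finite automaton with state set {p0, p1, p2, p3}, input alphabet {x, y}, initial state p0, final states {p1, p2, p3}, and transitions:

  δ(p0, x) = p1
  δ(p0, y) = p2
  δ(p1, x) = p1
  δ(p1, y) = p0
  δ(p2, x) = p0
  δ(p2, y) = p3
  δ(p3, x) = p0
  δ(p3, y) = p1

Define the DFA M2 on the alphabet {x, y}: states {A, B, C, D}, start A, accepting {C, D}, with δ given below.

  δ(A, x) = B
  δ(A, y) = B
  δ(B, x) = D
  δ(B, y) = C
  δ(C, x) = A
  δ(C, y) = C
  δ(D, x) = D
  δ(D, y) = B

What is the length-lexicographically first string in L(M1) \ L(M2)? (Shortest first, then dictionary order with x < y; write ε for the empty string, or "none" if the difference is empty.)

The string x is accepted by M1 but not by M2.
No shorter string lies in the difference, and x is the lexicographically first length-1 string in L(M1) \ L(M2).

x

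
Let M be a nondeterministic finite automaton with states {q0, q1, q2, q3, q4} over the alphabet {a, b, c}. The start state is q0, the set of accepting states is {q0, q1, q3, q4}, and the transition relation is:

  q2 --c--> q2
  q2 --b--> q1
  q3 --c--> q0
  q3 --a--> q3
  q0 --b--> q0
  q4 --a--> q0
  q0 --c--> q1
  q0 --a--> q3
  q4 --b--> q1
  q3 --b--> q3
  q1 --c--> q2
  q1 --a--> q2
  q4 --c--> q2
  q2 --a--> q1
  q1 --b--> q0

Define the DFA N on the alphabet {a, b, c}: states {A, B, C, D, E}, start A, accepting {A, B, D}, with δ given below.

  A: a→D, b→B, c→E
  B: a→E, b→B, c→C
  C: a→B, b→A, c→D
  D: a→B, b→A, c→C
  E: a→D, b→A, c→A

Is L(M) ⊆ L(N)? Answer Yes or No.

No

The string c is in L(M) but not in L(N).
So L(M) ⊄ L(N).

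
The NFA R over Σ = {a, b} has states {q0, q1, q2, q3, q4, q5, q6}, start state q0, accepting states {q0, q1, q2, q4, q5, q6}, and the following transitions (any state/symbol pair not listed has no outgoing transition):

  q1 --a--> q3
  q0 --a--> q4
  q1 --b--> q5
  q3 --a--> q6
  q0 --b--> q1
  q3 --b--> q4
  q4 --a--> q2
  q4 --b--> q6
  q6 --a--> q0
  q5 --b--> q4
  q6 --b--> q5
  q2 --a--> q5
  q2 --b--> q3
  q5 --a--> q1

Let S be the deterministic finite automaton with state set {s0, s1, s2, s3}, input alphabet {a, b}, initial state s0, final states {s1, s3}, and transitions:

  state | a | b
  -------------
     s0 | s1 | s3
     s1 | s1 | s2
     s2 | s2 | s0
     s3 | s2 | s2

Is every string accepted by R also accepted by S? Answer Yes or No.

The empty string ε is in L(R) but not in L(S).
So L(R) ⊄ L(S).

No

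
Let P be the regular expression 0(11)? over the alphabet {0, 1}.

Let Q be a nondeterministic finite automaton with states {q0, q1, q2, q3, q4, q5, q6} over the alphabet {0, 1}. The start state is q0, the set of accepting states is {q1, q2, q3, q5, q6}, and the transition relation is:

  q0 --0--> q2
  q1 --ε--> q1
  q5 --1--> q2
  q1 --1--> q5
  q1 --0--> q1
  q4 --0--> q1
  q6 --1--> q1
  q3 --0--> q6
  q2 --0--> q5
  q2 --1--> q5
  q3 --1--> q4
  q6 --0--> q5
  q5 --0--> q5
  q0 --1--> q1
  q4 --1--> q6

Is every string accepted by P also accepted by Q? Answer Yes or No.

Converting the expression P to a DFA (subset construction, then merging equivalent states) gives the minimal DFA with states {p0, p1, p2, p3, p4}, start state p0, accepting states {p1, p4} and transitions p0: 0→p1, 1→p2; p1: 0→p2, 1→p3; p2: 0→p2, 1→p2; p3: 0→p2, 1→p4; p4: 0→p2, 1→p2.
Exploring the product automaton P × Q from the start pair (p0, q0), following both machines on each input symbol, reaches 7 state pairs: (p0, q0), (p1, q2), (p2, q1), (p2, q5), (p3, q5), (p2, q2), (p4, q2).
P accepts in {p1, p4} and Q accepts in {q1, q2, q3, q5, q6}. The reachable pairs whose P-component is accepting are (p1, q2), (p4, q2); in each of them the Q-component is accepting too, so the product for L(P) \ L(Q) (P-component accepting, Q-component rejecting) has no reachable accepting pair and the difference is empty.
Hence every string in L(P) is also in L(Q).

Yes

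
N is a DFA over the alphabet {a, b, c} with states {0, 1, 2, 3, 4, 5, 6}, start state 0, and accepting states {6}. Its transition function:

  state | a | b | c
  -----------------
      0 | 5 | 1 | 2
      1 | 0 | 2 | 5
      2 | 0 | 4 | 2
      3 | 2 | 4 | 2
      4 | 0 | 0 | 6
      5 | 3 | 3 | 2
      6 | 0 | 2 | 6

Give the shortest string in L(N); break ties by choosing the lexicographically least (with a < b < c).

A breadth-first search from 0 reaches an accepting state first via the path 0 → 2 → 4 → 6 on input cbc.
No string of length < 3 is accepted (BFS exhausts all shorter strings without reaching an accepting state), and cbc is the lexicographically least accepting string of length 3.

cbc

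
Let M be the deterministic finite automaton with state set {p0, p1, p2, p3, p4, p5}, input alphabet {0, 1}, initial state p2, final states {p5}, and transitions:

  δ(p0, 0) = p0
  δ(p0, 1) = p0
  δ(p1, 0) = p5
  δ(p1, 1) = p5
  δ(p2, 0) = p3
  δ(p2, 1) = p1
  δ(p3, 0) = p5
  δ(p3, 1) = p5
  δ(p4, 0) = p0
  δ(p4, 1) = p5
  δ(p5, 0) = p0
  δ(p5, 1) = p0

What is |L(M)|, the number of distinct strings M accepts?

The useful subgraph on states {p1, p2, p3, p5} is acyclic, so L(M) is finite; the longest accepting path visits 3 useful states, giving maximum string length 2.
Counting accepting paths from p2 by length: 4 of length 2. Total 4.

4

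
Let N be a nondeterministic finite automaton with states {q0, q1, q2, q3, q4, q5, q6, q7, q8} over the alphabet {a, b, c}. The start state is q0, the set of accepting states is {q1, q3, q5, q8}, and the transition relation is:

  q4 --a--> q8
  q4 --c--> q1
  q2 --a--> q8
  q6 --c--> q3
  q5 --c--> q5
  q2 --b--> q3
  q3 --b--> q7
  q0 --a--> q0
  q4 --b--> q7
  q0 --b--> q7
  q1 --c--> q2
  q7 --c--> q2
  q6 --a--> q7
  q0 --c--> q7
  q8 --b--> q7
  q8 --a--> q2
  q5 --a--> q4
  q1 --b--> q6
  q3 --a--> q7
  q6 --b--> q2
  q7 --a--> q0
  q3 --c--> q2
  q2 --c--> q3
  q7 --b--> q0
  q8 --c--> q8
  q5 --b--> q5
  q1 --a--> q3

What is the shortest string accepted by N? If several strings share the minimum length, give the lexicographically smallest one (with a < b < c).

A breadth-first search from q0 reaches an accepting state first via the path q0 → q7 → q2 → q8 on input bca.
No string of length < 3 is accepted (BFS exhausts all shorter strings without reaching an accepting state), and bca is the lexicographically least accepting string of length 3.

bca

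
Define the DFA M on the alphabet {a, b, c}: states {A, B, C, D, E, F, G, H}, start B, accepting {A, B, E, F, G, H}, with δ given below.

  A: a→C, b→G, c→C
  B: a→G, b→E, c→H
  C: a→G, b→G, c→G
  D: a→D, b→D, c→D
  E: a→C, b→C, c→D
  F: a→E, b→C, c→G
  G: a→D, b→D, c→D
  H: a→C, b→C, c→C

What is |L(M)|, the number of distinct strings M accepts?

The useful subgraph on states {B, C, E, G, H} is acyclic, so L(M) is finite; the longest accepting path visits 4 useful states, giving maximum string length 3.
Counting accepting paths from B by length: 1 of length 0, 3 of length 1, 15 of length 3. Total 19.

19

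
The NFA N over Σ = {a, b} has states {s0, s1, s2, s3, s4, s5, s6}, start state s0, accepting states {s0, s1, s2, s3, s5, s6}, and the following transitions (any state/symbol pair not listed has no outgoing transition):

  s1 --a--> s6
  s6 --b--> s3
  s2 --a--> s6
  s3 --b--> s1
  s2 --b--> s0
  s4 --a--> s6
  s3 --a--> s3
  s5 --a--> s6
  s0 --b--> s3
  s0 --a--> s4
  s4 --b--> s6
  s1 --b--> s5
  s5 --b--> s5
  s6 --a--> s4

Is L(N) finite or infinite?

infinite

State s5 is reachable from the start and can reach an accepting state, and it lies on the cycle s5 → s5.
Traversing that cycle any number of times yields accepted strings of unbounded length, so the language is infinite.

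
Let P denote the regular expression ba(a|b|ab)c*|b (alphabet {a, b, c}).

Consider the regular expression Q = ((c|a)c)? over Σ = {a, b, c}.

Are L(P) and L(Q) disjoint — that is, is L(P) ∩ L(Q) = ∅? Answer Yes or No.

Converting the expression P to a DFA (subset construction, then merging equivalent states) gives the minimal DFA with states {p0, p1, p2, p3, p4, p5}, start state p0, accepting states {p2, p4, p5} and transitions p0: a→p1, b→p2, c→p1; p1: a→p1, b→p1, c→p1; p2: a→p3, b→p1, c→p1; p3: a→p4, b→p5, c→p1; p4: a→p1, b→p5, c→p5; p5: a→p1, b→p1, c→p5.
Converting the expression Q to a DFA (subset construction, then merging equivalent states) gives the minimal DFA with states {q0, q1, q2, q3}, start state q0, accepting states {q0, q3} and transitions q0: a→q1, b→q2, c→q1; q1: a→q2, b→q2, c→q3; q2: a→q2, b→q2, c→q2; q3: a→q2, b→q2, c→q2.
Exploring the product automaton P × Q from the start pair (p0, q0), following both machines on each input symbol, reaches 8 state pairs: (p0, q0), (p1, q1), (p2, q2), (p1, q2), (p1, q3), (p3, q2), (p4, q2), (p5, q2).
P accepts in {p2, p4, p5} and Q accepts in {q0, q3}; no reachable pair has both components accepting, so no string drives both machines to acceptance simultaneously and L(P) ∩ L(Q) = ∅.
So no string is accepted by both, and the intersection is empty.

Yes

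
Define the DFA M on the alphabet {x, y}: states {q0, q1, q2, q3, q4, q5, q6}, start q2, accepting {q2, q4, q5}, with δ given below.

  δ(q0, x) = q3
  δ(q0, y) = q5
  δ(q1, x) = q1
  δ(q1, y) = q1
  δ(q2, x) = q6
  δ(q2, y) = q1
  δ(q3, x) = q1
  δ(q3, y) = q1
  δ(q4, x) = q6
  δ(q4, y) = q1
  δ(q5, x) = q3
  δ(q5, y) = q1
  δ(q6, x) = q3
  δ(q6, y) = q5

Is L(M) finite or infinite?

finite

The useful states (reachable from q2 and able to reach an accepting state) are {q2, q5, q6}.
Restricted to these states the transition graph has no cycle, so every accepting path has bounded length and L is finite.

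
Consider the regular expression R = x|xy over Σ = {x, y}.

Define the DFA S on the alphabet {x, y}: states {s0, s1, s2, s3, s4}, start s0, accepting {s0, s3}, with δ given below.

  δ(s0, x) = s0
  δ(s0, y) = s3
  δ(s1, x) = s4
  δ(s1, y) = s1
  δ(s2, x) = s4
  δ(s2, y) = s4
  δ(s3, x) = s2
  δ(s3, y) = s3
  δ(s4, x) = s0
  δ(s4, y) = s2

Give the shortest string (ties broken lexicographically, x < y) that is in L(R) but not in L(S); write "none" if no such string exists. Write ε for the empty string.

Converting the expression R to a DFA (subset construction, then merging equivalent states) gives the minimal DFA with states {r0, r1, r2, r3}, start state r0, accepting states {r1, r3} and transitions r0: x→r1, y→r2; r1: x→r2, y→r3; r2: x→r2, y→r2; r3: x→r2, y→r2.
Exploring the product automaton R × S from the start pair (r0, s0), following both machines on each input symbol, reaches 7 state pairs: (r0, s0), (r1, s0), (r2, s3), (r2, s0), (r3, s3), (r2, s2), (r2, s4).
R accepts in {r1, r3} and S accepts in {s0, s3}. The reachable pairs whose R-component is accepting are (r1, s0), (r3, s3); in each of them the S-component is accepting too, so the product for L(R) \ L(S) (R-component accepting, S-component rejecting) has no reachable accepting pair and the difference is empty.
So every string accepted by R is also accepted by S: L(R) \ L(S) = ∅ and there is no such string.

none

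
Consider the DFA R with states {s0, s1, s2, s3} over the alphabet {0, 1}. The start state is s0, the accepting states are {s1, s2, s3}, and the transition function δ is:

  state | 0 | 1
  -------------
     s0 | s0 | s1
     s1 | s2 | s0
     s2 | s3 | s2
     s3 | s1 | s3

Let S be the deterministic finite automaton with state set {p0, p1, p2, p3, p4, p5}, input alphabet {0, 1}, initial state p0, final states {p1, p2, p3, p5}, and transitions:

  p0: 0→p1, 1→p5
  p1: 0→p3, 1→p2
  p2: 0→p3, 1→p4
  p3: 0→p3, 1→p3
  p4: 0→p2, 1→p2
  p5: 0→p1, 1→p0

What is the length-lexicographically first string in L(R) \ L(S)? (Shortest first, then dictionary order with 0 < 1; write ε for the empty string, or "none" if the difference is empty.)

The string 1011 is accepted by R but not by S.
No shorter string lies in the difference, and 1011 is the lexicographically first length-4 string in L(R) \ L(S).

1011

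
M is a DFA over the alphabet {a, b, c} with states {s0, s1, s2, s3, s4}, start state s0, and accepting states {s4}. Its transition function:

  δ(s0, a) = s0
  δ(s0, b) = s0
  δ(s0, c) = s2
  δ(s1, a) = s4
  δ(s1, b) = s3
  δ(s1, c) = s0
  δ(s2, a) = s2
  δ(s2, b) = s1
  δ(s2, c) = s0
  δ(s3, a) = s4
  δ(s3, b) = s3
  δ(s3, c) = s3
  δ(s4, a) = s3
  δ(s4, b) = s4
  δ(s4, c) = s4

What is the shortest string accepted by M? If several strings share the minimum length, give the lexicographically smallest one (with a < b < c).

A breadth-first search from s0 reaches an accepting state first via the path s0 → s2 → s1 → s4 on input cba.
No string of length < 3 is accepted (BFS exhausts all shorter strings without reaching an accepting state), and cba is the lexicographically least accepting string of length 3.

cba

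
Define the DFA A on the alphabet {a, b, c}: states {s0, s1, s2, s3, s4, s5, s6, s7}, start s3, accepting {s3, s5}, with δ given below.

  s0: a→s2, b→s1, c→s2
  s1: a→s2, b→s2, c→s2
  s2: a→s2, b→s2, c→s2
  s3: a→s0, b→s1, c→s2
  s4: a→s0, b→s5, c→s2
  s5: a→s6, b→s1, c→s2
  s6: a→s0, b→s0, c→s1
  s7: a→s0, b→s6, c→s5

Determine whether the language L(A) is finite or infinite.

The useful states (reachable from s3 and able to reach an accepting state) are {s3}.
Restricted to these states the transition graph has no cycle, so every accepting path has bounded length and L is finite.

finite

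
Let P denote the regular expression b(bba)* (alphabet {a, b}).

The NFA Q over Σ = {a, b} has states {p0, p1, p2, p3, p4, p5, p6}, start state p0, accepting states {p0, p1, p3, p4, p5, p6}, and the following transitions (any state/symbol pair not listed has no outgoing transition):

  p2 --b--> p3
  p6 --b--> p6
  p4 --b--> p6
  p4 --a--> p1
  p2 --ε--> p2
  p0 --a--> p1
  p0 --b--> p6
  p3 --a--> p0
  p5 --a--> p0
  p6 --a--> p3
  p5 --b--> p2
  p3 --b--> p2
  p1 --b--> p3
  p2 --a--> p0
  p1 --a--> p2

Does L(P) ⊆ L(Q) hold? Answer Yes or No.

Converting the expression P to a DFA (subset construction, then merging equivalent states) gives the minimal DFA with states {r0, r1, r2, r3, r4}, start state r0, accepting states {r2} and transitions r0: a→r1, b→r2; r1: a→r1, b→r1; r2: a→r1, b→r3; r3: a→r1, b→r4; r4: a→r2, b→r1.
Exploring the product automaton P × Q from the start pair (r0, p0), following both machines on each input symbol, reaches 13 state pairs: (r0, p0), (r1, p1), (r2, p6), (r1, p2), (r1, p3), (r3, p6), (r1, p0), (r4, p6), (r1, p6), (r2, p3), (r3, p2), (r4, p3), (r2, p0).
P accepts in {r2} and Q accepts in {p0, p1, p3, p4, p5, p6}. The reachable pairs whose P-component is accepting are (r2, p6), (r2, p3), (r2, p0); in each of them the Q-component is accepting too, so the product for L(P) \ L(Q) (P-component accepting, Q-component rejecting) has no reachable accepting pair and the difference is empty.
Hence every string in L(P) is also in L(Q).

Yes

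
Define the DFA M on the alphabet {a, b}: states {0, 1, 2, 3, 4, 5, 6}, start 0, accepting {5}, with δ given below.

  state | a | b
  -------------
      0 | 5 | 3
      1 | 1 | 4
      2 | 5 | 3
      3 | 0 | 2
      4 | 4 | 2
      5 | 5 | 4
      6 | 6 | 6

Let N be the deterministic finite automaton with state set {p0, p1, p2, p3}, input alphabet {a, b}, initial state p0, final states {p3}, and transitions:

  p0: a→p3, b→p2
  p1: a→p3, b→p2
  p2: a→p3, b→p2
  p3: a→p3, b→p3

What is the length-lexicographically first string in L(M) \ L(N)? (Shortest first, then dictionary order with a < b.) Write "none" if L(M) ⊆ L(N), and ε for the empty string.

none

Exploring the product automaton M × N from the start pair (0, p0), following both machines on each input symbol, reaches 8 state pairs: (0, p0), (5, p3), (3, p2), (4, p3), (0, p3), (2, p2), (2, p3), (3, p3).
M accepts in {5} and N accepts in {p3}. The reachable pairs whose M-component is accepting are (5, p3); in each of them the N-component is accepting too, so the product for L(M) \ L(N) (M-component accepting, N-component rejecting) has no reachable accepting pair and the difference is empty.
So every string accepted by M is also accepted by N: L(M) \ L(N) = ∅ and there is no such string.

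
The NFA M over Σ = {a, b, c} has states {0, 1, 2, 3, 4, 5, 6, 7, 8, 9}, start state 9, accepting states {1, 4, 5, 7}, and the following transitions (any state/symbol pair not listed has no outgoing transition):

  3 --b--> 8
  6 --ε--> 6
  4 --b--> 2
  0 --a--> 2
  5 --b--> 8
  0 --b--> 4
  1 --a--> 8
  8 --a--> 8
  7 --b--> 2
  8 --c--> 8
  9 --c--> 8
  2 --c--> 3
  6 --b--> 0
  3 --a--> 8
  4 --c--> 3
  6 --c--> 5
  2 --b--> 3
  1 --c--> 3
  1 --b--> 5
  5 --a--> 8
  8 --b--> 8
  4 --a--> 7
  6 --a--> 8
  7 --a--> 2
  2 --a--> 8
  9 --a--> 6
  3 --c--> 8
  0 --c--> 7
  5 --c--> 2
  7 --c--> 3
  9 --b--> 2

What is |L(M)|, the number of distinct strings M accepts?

The useful subgraph on states {0, 4, 5, 6, 7, 9} is acyclic, so L(M) is finite; the longest accepting path visits 5 useful states, giving maximum string length 4.
Counting accepting paths from 9 by length: 1 of length 2, 2 of length 3, 1 of length 4. Total 4.

4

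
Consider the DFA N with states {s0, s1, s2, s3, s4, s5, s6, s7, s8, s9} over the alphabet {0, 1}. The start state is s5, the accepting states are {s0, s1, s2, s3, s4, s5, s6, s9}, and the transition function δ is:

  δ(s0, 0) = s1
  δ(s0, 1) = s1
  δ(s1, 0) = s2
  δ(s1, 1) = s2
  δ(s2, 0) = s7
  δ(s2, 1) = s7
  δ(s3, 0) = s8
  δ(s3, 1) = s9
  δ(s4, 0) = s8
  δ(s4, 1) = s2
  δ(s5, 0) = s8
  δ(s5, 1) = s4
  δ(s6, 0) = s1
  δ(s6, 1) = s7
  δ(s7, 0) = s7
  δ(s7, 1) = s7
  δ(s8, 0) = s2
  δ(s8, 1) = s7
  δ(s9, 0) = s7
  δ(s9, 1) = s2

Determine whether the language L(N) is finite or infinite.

The useful states (reachable from s5 and able to reach an accepting state) are {s2, s4, s5, s8}.
Restricted to these states the transition graph has no cycle, so every accepting path has bounded length and L is finite.

finite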